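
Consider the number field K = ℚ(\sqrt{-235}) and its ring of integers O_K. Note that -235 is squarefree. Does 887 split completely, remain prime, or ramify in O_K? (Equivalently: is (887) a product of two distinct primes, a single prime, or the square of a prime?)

-235 mod 4 = 1, hence disc K = -235 and O_K = ℤ[(1+√-235)/2].
disc(K) = -235 is not divisible by 887; 887 is unramified.
Euler's criterion: (-235)^443 mod 887 = 1. Thus (-235|887) = 1.
Legendre symbol 1 ⇒ 887 is split.

p splits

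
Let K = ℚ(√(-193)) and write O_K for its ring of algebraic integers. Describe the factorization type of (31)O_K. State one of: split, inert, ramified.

-193 mod 4 = 3, hence disc K = 4·(-193) = -772 and O_K = ℤ[√-193].
31 ∤ -772, so 31 is unramified.
Compute (-193/31) via Euler: 24^((31-1)/2) mod 31 = 30, so (-193/31) = -1.
Legendre symbol -1 ⇒ 31 is inert.

p is inert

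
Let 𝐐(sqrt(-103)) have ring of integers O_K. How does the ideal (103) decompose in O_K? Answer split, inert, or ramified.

-103 mod 4 = 1, hence disc K = -103 and O_K = ℤ[(1+√-103)/2].
103 divides disc(K) = -103, so 103 ramifies.

ramified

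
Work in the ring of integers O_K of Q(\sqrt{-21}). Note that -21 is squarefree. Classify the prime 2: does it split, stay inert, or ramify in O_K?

-21 mod 4 = 3, hence disc K = 4·(-21) = -84 and O_K = ℤ[√-21].
2 divides disc(K) = -84, so 2 ramifies.

ramifies in O_K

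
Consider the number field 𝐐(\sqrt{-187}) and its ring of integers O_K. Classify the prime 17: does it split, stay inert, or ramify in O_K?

-187 mod 4 = 1, hence disc K = -187 and O_K = ℤ[(1+√-187)/2].
17 divides disc(K) = -187, so 17 ramifies.

ramified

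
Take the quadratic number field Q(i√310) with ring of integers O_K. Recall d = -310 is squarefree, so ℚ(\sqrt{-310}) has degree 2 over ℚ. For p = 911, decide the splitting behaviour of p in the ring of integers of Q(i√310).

inert — (911) stays prime in O_K

d = -310 ≡ 2 (mod 4), so O_K = ℤ[√-310] and disc(K) = 4d = -1240.
Since gcd(911, -1240) = 1 the prime 911 does not ramify.
Legendre symbol by Euler's criterion: (-310/911) ≡ (-310)^455 ≡ 910 (mod 911), i.e. (-310/911) = -1.
Legendre symbol -1 ⇒ 911 is inert.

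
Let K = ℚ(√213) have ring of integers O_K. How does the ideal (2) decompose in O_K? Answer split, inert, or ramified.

213 mod 4 = 1, hence disc K = 213 and O_K = ℤ[(1+√213)/2].
disc(K) = 213 is not divisible by 2; 2 is unramified.
Checking d mod 8: 213 ≡ 5. Hence 2 is inert in O_K.

inert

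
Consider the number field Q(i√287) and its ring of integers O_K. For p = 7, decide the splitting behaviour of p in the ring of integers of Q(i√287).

ramified — (7) = 𝔭²

Since -287 ≡ 1 mod 4, the ring of integers is ℤ[(1+√-287)/2] with discriminant -287.
7 divides disc(K) = -287, so 7 ramifies.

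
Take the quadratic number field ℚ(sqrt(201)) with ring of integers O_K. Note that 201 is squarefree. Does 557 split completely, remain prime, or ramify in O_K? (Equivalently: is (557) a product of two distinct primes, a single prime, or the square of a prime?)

p is inert

201 mod 4 = 1, hence disc K = 201 and O_K = ℤ[(1+√201)/2].
Since gcd(557, 201) = 1 the prime 557 does not ramify.
Compute (201/557) via Euler: 201^((557-1)/2) mod 557 = 556, so (201/557) = -1.
d is a non-residue mod p, hence 557 remains inert in O_K.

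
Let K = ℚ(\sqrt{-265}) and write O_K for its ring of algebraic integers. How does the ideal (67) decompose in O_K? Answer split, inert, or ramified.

Since -265 ≢ 1 mod 4, the ring of integers is ℤ[√-265] with discriminant 4·(-265) = -1060.
disc(K) = -1060 is not divisible by 67; 67 is unramified.
(-265/67) = 3^33 mod 67 = 66, giving Legendre symbol -1.
Legendre symbol -1 ⇒ 67 is inert.

67 remains inert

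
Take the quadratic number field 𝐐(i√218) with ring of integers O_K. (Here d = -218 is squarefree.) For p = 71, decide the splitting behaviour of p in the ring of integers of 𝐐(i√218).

Since -218 ≢ 1 mod 4, the ring of integers is ℤ[√-218] with discriminant 4·(-218) = -872.
disc(K) = -872 is not divisible by 71; 71 is unramified.
Legendre symbol by Euler's criterion: (-218/71) ≡ (-218)^35 ≡ 70 (mod 71), i.e. (-218/71) = -1.
d is a non-residue mod p, hence 71 remains inert in O_K.

p is inert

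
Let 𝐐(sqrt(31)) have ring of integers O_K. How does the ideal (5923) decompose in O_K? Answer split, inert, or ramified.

inert — (5923) stays prime in O_K

Since 31 ≢ 1 mod 4, the ring of integers is ℤ[√31] with discriminant 4·31 = 124.
disc(K) = 124 is not divisible by 5923; 5923 is unramified.
(31/5923) = 31^2961 mod 5923 = 5922, giving Legendre symbol -1.
d is a non-residue mod p, hence 5923 remains inert in O_K.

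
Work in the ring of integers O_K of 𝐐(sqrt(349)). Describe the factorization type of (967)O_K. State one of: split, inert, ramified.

splits completely

Since 349 ≡ 1 mod 4, the ring of integers is ℤ[(1+√349)/2] with discriminant 349.
disc(K) = 349 is not divisible by 967; 967 is unramified.
Compute (349/967) via Euler: 349^((967-1)/2) mod 967 = 1, so (349/967) = 1.
d is a quadratic residue mod p, hence 967 splits in O_K.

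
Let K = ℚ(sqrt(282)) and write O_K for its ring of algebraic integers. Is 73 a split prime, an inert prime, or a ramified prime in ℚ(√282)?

p is inert

d = 282 ≡ 2 (mod 4), so O_K = ℤ[√282] and disc(K) = 4d = 1128.
73 ∤ 1128, so 73 is unramified.
(282/73) = 63^36 mod 73 = 72, giving Legendre symbol -1.
d is a non-residue mod p, hence 73 remains inert in O_K.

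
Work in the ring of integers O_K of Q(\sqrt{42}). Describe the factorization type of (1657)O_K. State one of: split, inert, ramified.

inert — (1657) stays prime in O_K

d = 42 ≡ 2 (mod 4), so O_K = ℤ[√42] and disc(K) = 4d = 168.
Since gcd(1657, 168) = 1 the prime 1657 does not ramify.
Euler's criterion: 42^828 mod 1657 = 1656. Thus (42|1657) = -1.
d is a non-residue mod p, hence 1657 remains inert in O_K.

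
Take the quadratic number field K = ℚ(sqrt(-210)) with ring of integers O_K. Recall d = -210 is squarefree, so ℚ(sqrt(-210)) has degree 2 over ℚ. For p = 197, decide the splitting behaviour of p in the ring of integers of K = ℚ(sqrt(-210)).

197 remains inert

Since -210 ≢ 1 mod 4, the ring of integers is ℤ[√-210] with discriminant 4·(-210) = -840.
disc(K) = -840 is not divisible by 197; 197 is unramified.
(-210/197) = 184^98 mod 197 = 196, giving Legendre symbol -1.
Legendre symbol -1 ⇒ 197 is inert.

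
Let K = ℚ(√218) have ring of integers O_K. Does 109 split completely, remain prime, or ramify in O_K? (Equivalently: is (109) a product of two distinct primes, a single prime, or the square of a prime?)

109 is ramified

Since 218 ≢ 1 mod 4, the ring of integers is ℤ[√218] with discriminant 4·218 = 872.
disc(K) = 872 = 109·8, so p = 109 is ramified.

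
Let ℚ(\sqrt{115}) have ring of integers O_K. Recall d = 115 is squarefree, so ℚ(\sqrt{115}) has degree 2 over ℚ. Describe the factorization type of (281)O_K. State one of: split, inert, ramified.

p is inert

d = 115 ≡ 3 (mod 4), so O_K = ℤ[√115] and disc(K) = 4d = 460.
281 ∤ 460, so 281 is unramified.
Legendre symbol by Euler's criterion: (115/281) ≡ 115^140 ≡ 280 (mod 281), i.e. (115/281) = -1.
Legendre symbol -1 ⇒ 281 is inert.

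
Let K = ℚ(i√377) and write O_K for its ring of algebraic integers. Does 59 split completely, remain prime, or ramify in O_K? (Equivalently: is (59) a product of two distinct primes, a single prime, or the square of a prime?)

-377 mod 4 = 3, hence disc K = 4·(-377) = -1508 and O_K = ℤ[√-377].
Since gcd(59, -1508) = 1 the prime 59 does not ramify.
Legendre symbol by Euler's criterion: (-377/59) ≡ (-377)^29 ≡ 1 (mod 59), i.e. (-377/59) = 1.
(-377/59) = 1, so 59 splits.

59 splits in O_K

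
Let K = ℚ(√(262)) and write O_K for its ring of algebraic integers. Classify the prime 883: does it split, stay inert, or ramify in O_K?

inert

Since 262 ≢ 1 mod 4, the ring of integers is ℤ[√262] with discriminant 4·262 = 1048.
Since gcd(883, 1048) = 1 the prime 883 does not ramify.
Euler's criterion: 262^441 mod 883 = 882. Thus (262|883) = -1.
d is a non-residue mod p, hence 883 remains inert in O_K.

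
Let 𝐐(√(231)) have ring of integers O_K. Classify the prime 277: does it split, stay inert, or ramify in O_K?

231 mod 4 = 3, hence disc K = 4·231 = 924 and O_K = ℤ[√231].
277 ∤ 924, so 277 is unramified.
Legendre symbol by Euler's criterion: (231/277) ≡ 231^138 ≡ 276 (mod 277), i.e. (231/277) = -1.
d is a non-residue mod p, hence 277 remains inert in O_K.

p is inert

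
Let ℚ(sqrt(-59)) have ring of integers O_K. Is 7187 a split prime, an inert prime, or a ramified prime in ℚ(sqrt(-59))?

7187 splits in O_K

Since -59 ≡ 1 mod 4, the ring of integers is ℤ[(1+√-59)/2] with discriminant -59.
Since gcd(7187, -59) = 1 the prime 7187 does not ramify.
Compute (-59/7187) via Euler: 7128^((7187-1)/2) mod 7187 = 1, so (-59/7187) = 1.
(-59/7187) = 1, so 7187 splits.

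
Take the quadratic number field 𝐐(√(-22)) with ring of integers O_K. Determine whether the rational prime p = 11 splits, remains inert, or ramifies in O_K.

ramified — (11) = 𝔭²

-22 mod 4 = 2, hence disc K = 4·(-22) = -88 and O_K = ℤ[√-22].
Ramification test: 11 | -88. The prime 11 ramifies in K.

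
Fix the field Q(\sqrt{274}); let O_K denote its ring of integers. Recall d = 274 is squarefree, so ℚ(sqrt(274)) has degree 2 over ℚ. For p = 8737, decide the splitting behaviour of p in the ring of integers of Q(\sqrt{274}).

remains prime (inert)

Since 274 ≢ 1 mod 4, the ring of integers is ℤ[√274] with discriminant 4·274 = 1096.
disc(K) = 1096 is not divisible by 8737; 8737 is unramified.
Compute (274/8737) via Euler: 274^((8737-1)/2) mod 8737 = 8736, so (274/8737) = -1.
(274/8737) = -1, so 8737 is inert.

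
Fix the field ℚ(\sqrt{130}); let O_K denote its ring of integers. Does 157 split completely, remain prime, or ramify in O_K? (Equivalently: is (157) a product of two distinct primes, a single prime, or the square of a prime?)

Since 130 ≢ 1 mod 4, the ring of integers is ℤ[√130] with discriminant 4·130 = 520.
Since gcd(157, 520) = 1 the prime 157 does not ramify.
Compute (130/157) via Euler: 130^((157-1)/2) mod 157 = 1, so (130/157) = 1.
Legendre symbol 1 ⇒ 157 is split.

split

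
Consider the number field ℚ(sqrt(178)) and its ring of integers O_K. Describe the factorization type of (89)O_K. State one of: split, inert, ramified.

ramified

d = 178 ≡ 2 (mod 4), so O_K = ℤ[√178] and disc(K) = 4d = 712.
disc(K) = 712 = 89·8, so p = 89 is ramified.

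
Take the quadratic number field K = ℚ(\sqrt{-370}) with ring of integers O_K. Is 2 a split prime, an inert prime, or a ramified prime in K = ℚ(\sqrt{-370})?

-370 mod 4 = 2, hence disc K = 4·(-370) = -1480 and O_K = ℤ[√-370].
disc(K) = -1480 = 2·(-740), so p = 2 is ramified.

p ramifies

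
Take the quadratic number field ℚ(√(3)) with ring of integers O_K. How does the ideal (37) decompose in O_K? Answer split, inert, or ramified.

split — (37) = 𝔭₁𝔭₂ with 𝔭₁ ≠ 𝔭₂

d = 3 ≡ 3 (mod 4), so O_K = ℤ[√3] and disc(K) = 4d = 12.
disc(K) = 12 is not divisible by 37; 37 is unramified.
Legendre symbol by Euler's criterion: (3/37) ≡ 3^18 ≡ 1 (mod 37), i.e. (3/37) = 1.
(3/37) = 1, so 37 splits.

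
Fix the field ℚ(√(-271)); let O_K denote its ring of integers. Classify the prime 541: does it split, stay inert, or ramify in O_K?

inert — (541) stays prime in O_K

-271 mod 4 = 1, hence disc K = -271 and O_K = ℤ[(1+√-271)/2].
541 ∤ -271, so 541 is unramified.
(-271/541) = 270^270 mod 541 = 540, giving Legendre symbol -1.
Legendre symbol -1 ⇒ 541 is inert.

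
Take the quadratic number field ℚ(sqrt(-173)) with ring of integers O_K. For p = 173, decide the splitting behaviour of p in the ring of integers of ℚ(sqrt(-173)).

Since -173 ≢ 1 mod 4, the ring of integers is ℤ[√-173] with discriminant 4·(-173) = -692.
Ramification test: 173 | -692. The prime 173 ramifies in K.

ramified — (173) = 𝔭²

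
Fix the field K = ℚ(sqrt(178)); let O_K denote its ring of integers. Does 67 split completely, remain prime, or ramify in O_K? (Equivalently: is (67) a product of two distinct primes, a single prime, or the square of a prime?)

p is inert

178 mod 4 = 2, hence disc K = 4·178 = 712 and O_K = ℤ[√178].
Since gcd(67, 712) = 1 the prime 67 does not ramify.
(178/67) = 44^33 mod 67 = 66, giving Legendre symbol -1.
(178/67) = -1, so 67 is inert.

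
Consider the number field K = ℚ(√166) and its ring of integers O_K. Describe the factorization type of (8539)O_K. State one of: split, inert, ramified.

inert — (8539) stays prime in O_K

166 mod 4 = 2, hence disc K = 4·166 = 664 and O_K = ℤ[√166].
Since gcd(8539, 664) = 1 the prime 8539 does not ramify.
Legendre symbol by Euler's criterion: (166/8539) ≡ 166^4269 ≡ 8538 (mod 8539), i.e. (166/8539) = -1.
d is a non-residue mod p, hence 8539 remains inert in O_K.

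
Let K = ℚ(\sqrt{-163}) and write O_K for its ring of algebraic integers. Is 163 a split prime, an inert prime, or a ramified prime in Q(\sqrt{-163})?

Since -163 ≡ 1 mod 4, the ring of integers is ℤ[(1+√-163)/2] with discriminant -163.
163 divides disc(K) = -163, so 163 ramifies.

ramified — (163) = 𝔭²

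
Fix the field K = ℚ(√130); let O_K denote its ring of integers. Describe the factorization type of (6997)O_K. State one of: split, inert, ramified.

p splits

d = 130 ≡ 2 (mod 4), so O_K = ℤ[√130] and disc(K) = 4d = 520.
6997 ∤ 520, so 6997 is unramified.
(130/6997) = 130^3498 mod 6997 = 1, giving Legendre symbol 1.
Legendre symbol 1 ⇒ 6997 is split.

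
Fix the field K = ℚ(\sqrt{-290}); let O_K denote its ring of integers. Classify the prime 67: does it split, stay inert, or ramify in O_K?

67 remains inert

d = -290 ≡ 2 (mod 4), so O_K = ℤ[√-290] and disc(K) = 4d = -1160.
Since gcd(67, -1160) = 1 the prime 67 does not ramify.
Euler's criterion: (-290)^33 mod 67 = 66. Thus (-290|67) = -1.
Legendre symbol -1 ⇒ 67 is inert.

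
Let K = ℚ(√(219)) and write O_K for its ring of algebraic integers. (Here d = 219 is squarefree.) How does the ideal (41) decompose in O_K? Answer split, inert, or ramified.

d = 219 ≡ 3 (mod 4), so O_K = ℤ[√219] and disc(K) = 4d = 876.
Since gcd(41, 876) = 1 the prime 41 does not ramify.
Compute (219/41) via Euler: 14^((41-1)/2) mod 41 = 40, so (219/41) = -1.
(219/41) = -1, so 41 is inert.

remains prime (inert)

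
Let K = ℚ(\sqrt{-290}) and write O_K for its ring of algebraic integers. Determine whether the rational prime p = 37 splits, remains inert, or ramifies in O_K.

d = -290 ≡ 2 (mod 4), so O_K = ℤ[√-290] and disc(K) = 4d = -1160.
Since gcd(37, -1160) = 1 the prime 37 does not ramify.
Euler's criterion: (-290)^18 mod 37 = 36. Thus (-290|37) = -1.
Legendre symbol -1 ⇒ 37 is inert.

p is inert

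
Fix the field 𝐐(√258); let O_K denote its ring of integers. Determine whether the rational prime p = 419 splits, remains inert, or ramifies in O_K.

inert

d = 258 ≡ 2 (mod 4), so O_K = ℤ[√258] and disc(K) = 4d = 1032.
Since gcd(419, 1032) = 1 the prime 419 does not ramify.
Compute (258/419) via Euler: 258^((419-1)/2) mod 419 = 418, so (258/419) = -1.
(258/419) = -1, so 419 is inert.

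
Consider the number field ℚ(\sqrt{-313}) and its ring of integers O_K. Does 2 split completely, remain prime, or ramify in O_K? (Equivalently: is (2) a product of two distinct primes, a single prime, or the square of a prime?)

-313 mod 4 = 3, hence disc K = 4·(-313) = -1252 and O_K = ℤ[√-313].
disc(K) = -1252 = 2·(-626), so p = 2 is ramified.

2 is ramified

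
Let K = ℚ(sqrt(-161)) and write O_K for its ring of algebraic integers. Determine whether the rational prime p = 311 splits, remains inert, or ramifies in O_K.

split

-161 mod 4 = 3, hence disc K = 4·(-161) = -644 and O_K = ℤ[√-161].
Since gcd(311, -644) = 1 the prime 311 does not ramify.
Legendre symbol by Euler's criterion: (-161/311) ≡ (-161)^155 ≡ 1 (mod 311), i.e. (-161/311) = 1.
Legendre symbol 1 ⇒ 311 is split.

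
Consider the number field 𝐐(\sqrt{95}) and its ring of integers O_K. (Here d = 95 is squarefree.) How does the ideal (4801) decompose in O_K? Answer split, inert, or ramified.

Since 95 ≢ 1 mod 4, the ring of integers is ℤ[√95] with discriminant 4·95 = 380.
Since gcd(4801, 380) = 1 the prime 4801 does not ramify.
Compute (95/4801) via Euler: 95^((4801-1)/2) mod 4801 = 4800, so (95/4801) = -1.
d is a non-residue mod p, hence 4801 remains inert in O_K.

p is inert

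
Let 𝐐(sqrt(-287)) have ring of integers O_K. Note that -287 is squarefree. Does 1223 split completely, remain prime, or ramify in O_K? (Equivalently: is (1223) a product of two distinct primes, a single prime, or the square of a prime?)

split

d = -287 ≡ 1 (mod 4), so O_K = ℤ[(1+√-287)/2] and disc(K) = d = -287.
disc(K) = -287 is not divisible by 1223; 1223 is unramified.
Euler's criterion: (-287)^611 mod 1223 = 1. Thus (-287|1223) = 1.
d is a quadratic residue mod p, hence 1223 splits in O_K.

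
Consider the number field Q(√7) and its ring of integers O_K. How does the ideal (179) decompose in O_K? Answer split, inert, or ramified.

inert

7 mod 4 = 3, hence disc K = 4·7 = 28 and O_K = ℤ[√7].
disc(K) = 28 is not divisible by 179; 179 is unramified.
Euler's criterion: 7^89 mod 179 = 178. Thus (7|179) = -1.
d is a non-residue mod p, hence 179 remains inert in O_K.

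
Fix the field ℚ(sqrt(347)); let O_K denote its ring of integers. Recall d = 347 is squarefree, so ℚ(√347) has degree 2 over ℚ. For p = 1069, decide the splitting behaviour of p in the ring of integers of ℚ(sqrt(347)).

remains prime (inert)

Since 347 ≢ 1 mod 4, the ring of integers is ℤ[√347] with discriminant 4·347 = 1388.
Since gcd(1069, 1388) = 1 the prime 1069 does not ramify.
(347/1069) = 347^534 mod 1069 = 1068, giving Legendre symbol -1.
Legendre symbol -1 ⇒ 1069 is inert.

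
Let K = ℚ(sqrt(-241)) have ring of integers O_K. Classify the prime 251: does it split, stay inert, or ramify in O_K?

-241 mod 4 = 3, hence disc K = 4·(-241) = -964 and O_K = ℤ[√-241].
Since gcd(251, -964) = 1 the prime 251 does not ramify.
Legendre symbol by Euler's criterion: (-241/251) ≡ (-241)^125 ≡ 250 (mod 251), i.e. (-241/251) = -1.
Legendre symbol -1 ⇒ 251 is inert.

remains prime (inert)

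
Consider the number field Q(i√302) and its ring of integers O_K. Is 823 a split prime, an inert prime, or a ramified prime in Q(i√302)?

splits completely

d = -302 ≡ 2 (mod 4), so O_K = ℤ[√-302] and disc(K) = 4d = -1208.
Since gcd(823, -1208) = 1 the prime 823 does not ramify.
Legendre symbol by Euler's criterion: (-302/823) ≡ (-302)^411 ≡ 1 (mod 823), i.e. (-302/823) = 1.
(-302/823) = 1, so 823 splits.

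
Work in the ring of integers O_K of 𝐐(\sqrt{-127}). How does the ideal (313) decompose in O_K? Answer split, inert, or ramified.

remains prime (inert)

d = -127 ≡ 1 (mod 4), so O_K = ℤ[(1+√-127)/2] and disc(K) = d = -127.
313 ∤ -127, so 313 is unramified.
Compute (-127/313) via Euler: 186^((313-1)/2) mod 313 = 312, so (-127/313) = -1.
Legendre symbol -1 ⇒ 313 is inert.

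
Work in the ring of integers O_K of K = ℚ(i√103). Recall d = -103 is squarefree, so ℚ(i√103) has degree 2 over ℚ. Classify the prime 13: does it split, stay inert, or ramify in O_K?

split — (13) = 𝔭₁𝔭₂ with 𝔭₁ ≠ 𝔭₂

Since -103 ≡ 1 mod 4, the ring of integers is ℤ[(1+√-103)/2] with discriminant -103.
Since gcd(13, -103) = 1 the prime 13 does not ramify.
(-103/13) = 1^6 mod 13 = 1, giving Legendre symbol 1.
(-103/13) = 1, so 13 splits.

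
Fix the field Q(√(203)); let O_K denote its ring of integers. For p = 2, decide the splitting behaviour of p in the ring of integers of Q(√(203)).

d = 203 ≡ 3 (mod 4), so O_K = ℤ[√203] and disc(K) = 4d = 812.
2 divides disc(K) = 812, so 2 ramifies.

2 is ramified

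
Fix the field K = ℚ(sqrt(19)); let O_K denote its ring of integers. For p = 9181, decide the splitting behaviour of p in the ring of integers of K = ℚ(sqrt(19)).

Since 19 ≢ 1 mod 4, the ring of integers is ℤ[√19] with discriminant 4·19 = 76.
disc(K) = 76 is not divisible by 9181; 9181 is unramified.
Compute (19/9181) via Euler: 19^((9181-1)/2) mod 9181 = 1, so (19/9181) = 1.
Legendre symbol 1 ⇒ 9181 is split.

p splits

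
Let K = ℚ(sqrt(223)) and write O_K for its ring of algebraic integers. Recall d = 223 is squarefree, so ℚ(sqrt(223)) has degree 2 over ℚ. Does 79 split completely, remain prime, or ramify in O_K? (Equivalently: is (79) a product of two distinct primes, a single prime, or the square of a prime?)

Since 223 ≢ 1 mod 4, the ring of integers is ℤ[√223] with discriminant 4·223 = 892.
Since gcd(79, 892) = 1 the prime 79 does not ramify.
Euler's criterion: 223^39 mod 79 = 1. Thus (223|79) = 1.
Legendre symbol 1 ⇒ 79 is split.

split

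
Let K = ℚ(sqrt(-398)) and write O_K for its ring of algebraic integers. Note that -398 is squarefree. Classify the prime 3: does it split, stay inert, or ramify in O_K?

d = -398 ≡ 2 (mod 4), so O_K = ℤ[√-398] and disc(K) = 4d = -1592.
disc(K) = -1592 is not divisible by 3; 3 is unramified.
Compute (-398/3) via Euler: 1^((3-1)/2) mod 3 = 1, so (-398/3) = 1.
(-398/3) = 1, so 3 splits.

3 splits in O_K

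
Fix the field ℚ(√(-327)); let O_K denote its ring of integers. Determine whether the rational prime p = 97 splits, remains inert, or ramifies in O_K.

-327 mod 4 = 1, hence disc K = -327 and O_K = ℤ[(1+√-327)/2].
Since gcd(97, -327) = 1 the prime 97 does not ramify.
(-327/97) = 61^48 mod 97 = 1, giving Legendre symbol 1.
(-327/97) = 1, so 97 splits.

97 splits in O_K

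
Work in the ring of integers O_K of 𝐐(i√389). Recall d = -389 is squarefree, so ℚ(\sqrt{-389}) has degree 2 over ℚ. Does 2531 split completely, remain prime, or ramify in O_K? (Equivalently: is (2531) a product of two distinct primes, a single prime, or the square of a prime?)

splits completely

Since -389 ≢ 1 mod 4, the ring of integers is ℤ[√-389] with discriminant 4·(-389) = -1556.
Since gcd(2531, -1556) = 1 the prime 2531 does not ramify.
Euler's criterion: (-389)^1265 mod 2531 = 1. Thus (-389|2531) = 1.
d is a quadratic residue mod p, hence 2531 splits in O_K.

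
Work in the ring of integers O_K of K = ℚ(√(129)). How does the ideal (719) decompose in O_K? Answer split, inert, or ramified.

inert

Since 129 ≡ 1 mod 4, the ring of integers is ℤ[(1+√129)/2] with discriminant 129.
disc(K) = 129 is not divisible by 719; 719 is unramified.
(129/719) = 129^359 mod 719 = 718, giving Legendre symbol -1.
d is a non-residue mod p, hence 719 remains inert in O_K.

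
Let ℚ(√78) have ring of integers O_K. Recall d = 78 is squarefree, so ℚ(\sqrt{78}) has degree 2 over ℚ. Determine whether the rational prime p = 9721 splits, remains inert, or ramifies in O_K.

p splits

Since 78 ≢ 1 mod 4, the ring of integers is ℤ[√78] with discriminant 4·78 = 312.
disc(K) = 312 is not divisible by 9721; 9721 is unramified.
Compute (78/9721) via Euler: 78^((9721-1)/2) mod 9721 = 1, so (78/9721) = 1.
Legendre symbol 1 ⇒ 9721 is split.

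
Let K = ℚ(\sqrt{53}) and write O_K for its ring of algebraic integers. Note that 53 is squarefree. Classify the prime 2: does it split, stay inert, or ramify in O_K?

inert — (2) stays prime in O_K

Since 53 ≡ 1 mod 4, the ring of integers is ℤ[(1+√53)/2] with discriminant 53.
disc(K) = 53 is not divisible by 2; 2 is unramified.
Checking d mod 8: 53 ≡ 5. Hence 2 is inert in O_K.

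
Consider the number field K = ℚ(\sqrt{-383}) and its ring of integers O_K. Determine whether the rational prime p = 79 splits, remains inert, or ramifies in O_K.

inert

d = -383 ≡ 1 (mod 4), so O_K = ℤ[(1+√-383)/2] and disc(K) = d = -383.
disc(K) = -383 is not divisible by 79; 79 is unramified.
Euler's criterion: (-383)^39 mod 79 = 78. Thus (-383|79) = -1.
(-383/79) = -1, so 79 is inert.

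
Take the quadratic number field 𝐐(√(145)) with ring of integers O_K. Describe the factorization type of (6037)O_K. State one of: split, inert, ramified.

6037 remains inert

145 mod 4 = 1, hence disc K = 145 and O_K = ℤ[(1+√145)/2].
Since gcd(6037, 145) = 1 the prime 6037 does not ramify.
Compute (145/6037) via Euler: 145^((6037-1)/2) mod 6037 = 6036, so (145/6037) = -1.
Legendre symbol -1 ⇒ 6037 is inert.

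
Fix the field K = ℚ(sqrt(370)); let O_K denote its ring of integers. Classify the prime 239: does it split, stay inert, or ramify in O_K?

Since 370 ≢ 1 mod 4, the ring of integers is ℤ[√370] with discriminant 4·370 = 1480.
disc(K) = 1480 is not divisible by 239; 239 is unramified.
Legendre symbol by Euler's criterion: (370/239) ≡ 370^119 ≡ 238 (mod 239), i.e. (370/239) = -1.
(370/239) = -1, so 239 is inert.

p is inert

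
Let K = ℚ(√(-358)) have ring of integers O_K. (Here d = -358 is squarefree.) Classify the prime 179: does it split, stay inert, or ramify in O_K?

ramified

Since -358 ≢ 1 mod 4, the ring of integers is ℤ[√-358] with discriminant 4·(-358) = -1432.
179 divides disc(K) = -1432, so 179 ramifies.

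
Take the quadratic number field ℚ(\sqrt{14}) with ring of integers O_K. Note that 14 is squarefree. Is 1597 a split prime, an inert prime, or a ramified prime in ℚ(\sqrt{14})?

inert — (1597) stays prime in O_K

d = 14 ≡ 2 (mod 4), so O_K = ℤ[√14] and disc(K) = 4d = 56.
disc(K) = 56 is not divisible by 1597; 1597 is unramified.
Legendre symbol by Euler's criterion: (14/1597) ≡ 14^798 ≡ 1596 (mod 1597), i.e. (14/1597) = -1.
Legendre symbol -1 ⇒ 1597 is inert.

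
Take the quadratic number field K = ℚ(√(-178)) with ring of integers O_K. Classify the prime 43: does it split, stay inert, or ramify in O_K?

Since -178 ≢ 1 mod 4, the ring of integers is ℤ[√-178] with discriminant 4·(-178) = -712.
Since gcd(43, -712) = 1 the prime 43 does not ramify.
(-178/43) = 37^21 mod 43 = 42, giving Legendre symbol -1.
Legendre symbol -1 ⇒ 43 is inert.

remains prime (inert)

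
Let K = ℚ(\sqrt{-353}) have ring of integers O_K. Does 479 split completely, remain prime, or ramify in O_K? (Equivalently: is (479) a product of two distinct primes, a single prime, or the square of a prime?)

-353 mod 4 = 3, hence disc K = 4·(-353) = -1412 and O_K = ℤ[√-353].
479 ∤ -1412, so 479 is unramified.
Compute (-353/479) via Euler: 126^((479-1)/2) mod 479 = 1, so (-353/479) = 1.
d is a quadratic residue mod p, hence 479 splits in O_K.

479 splits in O_K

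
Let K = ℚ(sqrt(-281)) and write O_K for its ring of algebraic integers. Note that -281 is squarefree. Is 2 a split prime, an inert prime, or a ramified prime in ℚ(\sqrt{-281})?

2 is ramified

Since -281 ≢ 1 mod 4, the ring of integers is ℤ[√-281] with discriminant 4·(-281) = -1124.
Ramification test: 2 | -1124. The prime 2 ramifies in K.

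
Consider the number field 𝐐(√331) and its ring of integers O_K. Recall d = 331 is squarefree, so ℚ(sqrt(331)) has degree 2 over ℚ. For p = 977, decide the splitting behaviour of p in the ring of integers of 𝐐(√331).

d = 331 ≡ 3 (mod 4), so O_K = ℤ[√331] and disc(K) = 4d = 1324.
977 ∤ 1324, so 977 is unramified.
Compute (331/977) via Euler: 331^((977-1)/2) mod 977 = 976, so (331/977) = -1.
(331/977) = -1, so 977 is inert.

remains prime (inert)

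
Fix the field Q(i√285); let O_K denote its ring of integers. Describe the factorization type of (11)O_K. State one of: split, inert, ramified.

Since -285 ≢ 1 mod 4, the ring of integers is ℤ[√-285] with discriminant 4·(-285) = -1140.
disc(K) = -1140 is not divisible by 11; 11 is unramified.
Euler's criterion: (-285)^5 mod 11 = 1. Thus (-285|11) = 1.
Legendre symbol 1 ⇒ 11 is split.

p splits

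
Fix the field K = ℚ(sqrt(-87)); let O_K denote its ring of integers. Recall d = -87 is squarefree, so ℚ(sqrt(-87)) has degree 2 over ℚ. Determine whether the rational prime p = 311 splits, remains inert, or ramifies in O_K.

Since -87 ≡ 1 mod 4, the ring of integers is ℤ[(1+√-87)/2] with discriminant -87.
311 ∤ -87, so 311 is unramified.
(-87/311) = 224^155 mod 311 = 1, giving Legendre symbol 1.
d is a quadratic residue mod p, hence 311 splits in O_K.

splits completely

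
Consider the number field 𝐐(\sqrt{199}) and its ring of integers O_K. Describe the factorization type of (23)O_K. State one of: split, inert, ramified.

remains prime (inert)

d = 199 ≡ 3 (mod 4), so O_K = ℤ[√199] and disc(K) = 4d = 796.
Since gcd(23, 796) = 1 the prime 23 does not ramify.
Legendre symbol by Euler's criterion: (199/23) ≡ 199^11 ≡ 22 (mod 23), i.e. (199/23) = -1.
d is a non-residue mod p, hence 23 remains inert in O_K.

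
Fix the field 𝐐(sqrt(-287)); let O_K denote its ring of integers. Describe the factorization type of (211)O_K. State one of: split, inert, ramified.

211 remains inert

d = -287 ≡ 1 (mod 4), so O_K = ℤ[(1+√-287)/2] and disc(K) = d = -287.
211 ∤ -287, so 211 is unramified.
Euler's criterion: (-287)^105 mod 211 = 210. Thus (-287|211) = -1.
Legendre symbol -1 ⇒ 211 is inert.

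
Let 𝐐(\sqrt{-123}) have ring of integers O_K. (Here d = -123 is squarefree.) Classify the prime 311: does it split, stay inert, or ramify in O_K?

-123 mod 4 = 1, hence disc K = -123 and O_K = ℤ[(1+√-123)/2].
Since gcd(311, -123) = 1 the prime 311 does not ramify.
(-123/311) = 188^155 mod 311 = 1, giving Legendre symbol 1.
(-123/311) = 1, so 311 splits.

splits completely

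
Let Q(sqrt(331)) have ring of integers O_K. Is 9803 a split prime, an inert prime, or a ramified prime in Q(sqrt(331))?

Since 331 ≢ 1 mod 4, the ring of integers is ℤ[√331] with discriminant 4·331 = 1324.
Since gcd(9803, 1324) = 1 the prime 9803 does not ramify.
(331/9803) = 331^4901 mod 9803 = 1, giving Legendre symbol 1.
(331/9803) = 1, so 9803 splits.

split — (9803) = 𝔭₁𝔭₂ with 𝔭₁ ≠ 𝔭₂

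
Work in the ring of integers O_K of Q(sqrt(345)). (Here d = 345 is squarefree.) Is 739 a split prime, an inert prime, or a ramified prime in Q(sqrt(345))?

split — (739) = 𝔭₁𝔭₂ with 𝔭₁ ≠ 𝔭₂

Since 345 ≡ 1 mod 4, the ring of integers is ℤ[(1+√345)/2] with discriminant 345.
Since gcd(739, 345) = 1 the prime 739 does not ramify.
Legendre symbol by Euler's criterion: (345/739) ≡ 345^369 ≡ 1 (mod 739), i.e. (345/739) = 1.
Legendre symbol 1 ⇒ 739 is split.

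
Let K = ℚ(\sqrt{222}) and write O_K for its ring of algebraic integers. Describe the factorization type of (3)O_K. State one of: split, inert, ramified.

ramified — (3) = 𝔭²

d = 222 ≡ 2 (mod 4), so O_K = ℤ[√222] and disc(K) = 4d = 888.
Ramification test: 3 | 888. The prime 3 ramifies in K.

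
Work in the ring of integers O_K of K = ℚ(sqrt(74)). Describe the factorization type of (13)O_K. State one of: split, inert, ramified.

splits completely

74 mod 4 = 2, hence disc K = 4·74 = 296 and O_K = ℤ[√74].
13 ∤ 296, so 13 is unramified.
Euler's criterion: 74^6 mod 13 = 1. Thus (74|13) = 1.
d is a quadratic residue mod p, hence 13 splits in O_K.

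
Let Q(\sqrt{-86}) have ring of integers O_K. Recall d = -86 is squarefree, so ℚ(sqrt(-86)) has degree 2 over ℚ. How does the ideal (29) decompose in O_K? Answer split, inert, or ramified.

p splits

-86 mod 4 = 2, hence disc K = 4·(-86) = -344 and O_K = ℤ[√-86].
Since gcd(29, -344) = 1 the prime 29 does not ramify.
(-86/29) = 1^14 mod 29 = 1, giving Legendre symbol 1.
(-86/29) = 1, so 29 splits.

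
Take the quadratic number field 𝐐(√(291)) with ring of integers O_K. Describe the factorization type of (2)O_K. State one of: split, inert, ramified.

2 is ramified

d = 291 ≡ 3 (mod 4), so O_K = ℤ[√291] and disc(K) = 4d = 1164.
Ramification test: 2 | 1164. The prime 2 ramifies in K.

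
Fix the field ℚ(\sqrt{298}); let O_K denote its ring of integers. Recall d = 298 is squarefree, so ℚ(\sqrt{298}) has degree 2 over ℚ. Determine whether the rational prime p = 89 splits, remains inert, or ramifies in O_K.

remains prime (inert)

Since 298 ≢ 1 mod 4, the ring of integers is ℤ[√298] with discriminant 4·298 = 1192.
Since gcd(89, 1192) = 1 the prime 89 does not ramify.
Legendre symbol by Euler's criterion: (298/89) ≡ 298^44 ≡ 88 (mod 89), i.e. (298/89) = -1.
d is a non-residue mod p, hence 89 remains inert in O_K.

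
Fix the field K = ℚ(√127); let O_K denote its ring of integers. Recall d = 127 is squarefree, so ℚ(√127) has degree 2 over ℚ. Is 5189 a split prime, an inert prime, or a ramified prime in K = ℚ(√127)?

Since 127 ≢ 1 mod 4, the ring of integers is ℤ[√127] with discriminant 4·127 = 508.
Since gcd(5189, 508) = 1 the prime 5189 does not ramify.
Euler's criterion: 127^2594 mod 5189 = 5188. Thus (127|5189) = -1.
d is a non-residue mod p, hence 5189 remains inert in O_K.

inert — (5189) stays prime in O_K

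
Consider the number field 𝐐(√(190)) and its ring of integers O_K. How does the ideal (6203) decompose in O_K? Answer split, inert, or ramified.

d = 190 ≡ 2 (mod 4), so O_K = ℤ[√190] and disc(K) = 4d = 760.
Since gcd(6203, 760) = 1 the prime 6203 does not ramify.
Legendre symbol by Euler's criterion: (190/6203) ≡ 190^3101 ≡ 6202 (mod 6203), i.e. (190/6203) = -1.
(190/6203) = -1, so 6203 is inert.

remains prime (inert)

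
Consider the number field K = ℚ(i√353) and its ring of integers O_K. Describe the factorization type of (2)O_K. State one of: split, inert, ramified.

-353 mod 4 = 3, hence disc K = 4·(-353) = -1412 and O_K = ℤ[√-353].
2 divides disc(K) = -1412, so 2 ramifies.

2 is ramified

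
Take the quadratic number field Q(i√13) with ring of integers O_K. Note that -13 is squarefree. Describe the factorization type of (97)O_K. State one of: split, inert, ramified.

d = -13 ≡ 3 (mod 4), so O_K = ℤ[√-13] and disc(K) = 4d = -52.
disc(K) = -52 is not divisible by 97; 97 is unramified.
(-13/97) = 84^48 mod 97 = 96, giving Legendre symbol -1.
Legendre symbol -1 ⇒ 97 is inert.

inert — (97) stays prime in O_K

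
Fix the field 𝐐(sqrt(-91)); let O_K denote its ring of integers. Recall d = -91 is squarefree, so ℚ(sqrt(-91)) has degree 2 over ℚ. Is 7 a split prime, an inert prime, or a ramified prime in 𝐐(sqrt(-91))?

7 is ramified

d = -91 ≡ 1 (mod 4), so O_K = ℤ[(1+√-91)/2] and disc(K) = d = -91.
disc(K) = -91 = 7·(-13), so p = 7 is ramified.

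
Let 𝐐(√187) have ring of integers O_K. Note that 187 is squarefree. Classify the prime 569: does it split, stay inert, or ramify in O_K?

p is inert

Since 187 ≢ 1 mod 4, the ring of integers is ℤ[√187] with discriminant 4·187 = 748.
569 ∤ 748, so 569 is unramified.
Euler's criterion: 187^284 mod 569 = 568. Thus (187|569) = -1.
Legendre symbol -1 ⇒ 569 is inert.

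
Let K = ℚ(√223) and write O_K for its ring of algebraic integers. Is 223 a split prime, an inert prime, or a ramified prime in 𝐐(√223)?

p ramifies

223 mod 4 = 3, hence disc K = 4·223 = 892 and O_K = ℤ[√223].
Ramification test: 223 | 892. The prime 223 ramifies in K.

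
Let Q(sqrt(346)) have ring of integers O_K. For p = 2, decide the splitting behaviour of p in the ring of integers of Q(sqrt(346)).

Since 346 ≢ 1 mod 4, the ring of integers is ℤ[√346] with discriminant 4·346 = 1384.
disc(K) = 1384 = 2·692, so p = 2 is ramified.

2 is ramified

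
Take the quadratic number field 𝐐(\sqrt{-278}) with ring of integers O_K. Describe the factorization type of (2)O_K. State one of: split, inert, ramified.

d = -278 ≡ 2 (mod 4), so O_K = ℤ[√-278] and disc(K) = 4d = -1112.
Ramification test: 2 | -1112. The prime 2 ramifies in K.

2 is ramified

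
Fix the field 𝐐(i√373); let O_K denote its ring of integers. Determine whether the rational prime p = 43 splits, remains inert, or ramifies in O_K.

-373 mod 4 = 3, hence disc K = 4·(-373) = -1492 and O_K = ℤ[√-373].
43 ∤ -1492, so 43 is unramified.
Euler's criterion: (-373)^21 mod 43 = 1. Thus (-373|43) = 1.
(-373/43) = 1, so 43 splits.

p splits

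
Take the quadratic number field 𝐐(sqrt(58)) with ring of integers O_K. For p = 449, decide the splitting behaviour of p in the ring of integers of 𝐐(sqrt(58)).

449 remains inert

Since 58 ≢ 1 mod 4, the ring of integers is ℤ[√58] with discriminant 4·58 = 232.
Since gcd(449, 232) = 1 the prime 449 does not ramify.
Euler's criterion: 58^224 mod 449 = 448. Thus (58|449) = -1.
(58/449) = -1, so 449 is inert.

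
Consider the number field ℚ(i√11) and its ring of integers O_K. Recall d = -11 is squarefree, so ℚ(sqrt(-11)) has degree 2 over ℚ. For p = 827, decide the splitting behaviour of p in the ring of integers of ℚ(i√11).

inert — (827) stays prime in O_K

-11 mod 4 = 1, hence disc K = -11 and O_K = ℤ[(1+√-11)/2].
Since gcd(827, -11) = 1 the prime 827 does not ramify.
Euler's criterion: (-11)^413 mod 827 = 826. Thus (-11|827) = -1.
d is a non-residue mod p, hence 827 remains inert in O_K.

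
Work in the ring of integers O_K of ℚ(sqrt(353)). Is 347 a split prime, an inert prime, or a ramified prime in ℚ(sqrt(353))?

d = 353 ≡ 1 (mod 4), so O_K = ℤ[(1+√353)/2] and disc(K) = d = 353.
Since gcd(347, 353) = 1 the prime 347 does not ramify.
Legendre symbol by Euler's criterion: (353/347) ≡ 353^173 ≡ 346 (mod 347), i.e. (353/347) = -1.
(353/347) = -1, so 347 is inert.

inert — (347) stays prime in O_K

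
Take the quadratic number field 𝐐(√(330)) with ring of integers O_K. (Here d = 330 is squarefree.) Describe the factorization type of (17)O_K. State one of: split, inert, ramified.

inert — (17) stays prime in O_K

Since 330 ≢ 1 mod 4, the ring of integers is ℤ[√330] with discriminant 4·330 = 1320.
17 ∤ 1320, so 17 is unramified.
Euler's criterion: 330^8 mod 17 = 16. Thus (330|17) = -1.
(330/17) = -1, so 17 is inert.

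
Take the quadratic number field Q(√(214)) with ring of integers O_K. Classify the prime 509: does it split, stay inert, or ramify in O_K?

214 mod 4 = 2, hence disc K = 4·214 = 856 and O_K = ℤ[√214].
Since gcd(509, 856) = 1 the prime 509 does not ramify.
Legendre symbol by Euler's criterion: (214/509) ≡ 214^254 ≡ 508 (mod 509), i.e. (214/509) = -1.
d is a non-residue mod p, hence 509 remains inert in O_K.

inert — (509) stays prime in O_K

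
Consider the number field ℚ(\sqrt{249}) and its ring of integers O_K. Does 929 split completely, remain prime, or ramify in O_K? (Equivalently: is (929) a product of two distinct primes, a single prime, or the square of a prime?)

remains prime (inert)

d = 249 ≡ 1 (mod 4), so O_K = ℤ[(1+√249)/2] and disc(K) = d = 249.
929 ∤ 249, so 929 is unramified.
Legendre symbol by Euler's criterion: (249/929) ≡ 249^464 ≡ 928 (mod 929), i.e. (249/929) = -1.
Legendre symbol -1 ⇒ 929 is inert.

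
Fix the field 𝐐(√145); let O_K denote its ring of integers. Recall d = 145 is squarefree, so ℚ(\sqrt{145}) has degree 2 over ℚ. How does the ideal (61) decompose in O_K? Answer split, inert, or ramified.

inert — (61) stays prime in O_K

d = 145 ≡ 1 (mod 4), so O_K = ℤ[(1+√145)/2] and disc(K) = d = 145.
disc(K) = 145 is not divisible by 61; 61 is unramified.
(145/61) = 23^30 mod 61 = 60, giving Legendre symbol -1.
(145/61) = -1, so 61 is inert.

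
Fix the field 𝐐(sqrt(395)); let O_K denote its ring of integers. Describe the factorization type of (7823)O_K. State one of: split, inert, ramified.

split — (7823) = 𝔭₁𝔭₂ with 𝔭₁ ≠ 𝔭₂

395 mod 4 = 3, hence disc K = 4·395 = 1580 and O_K = ℤ[√395].
Since gcd(7823, 1580) = 1 the prime 7823 does not ramify.
Compute (395/7823) via Euler: 395^((7823-1)/2) mod 7823 = 1, so (395/7823) = 1.
(395/7823) = 1, so 7823 splits.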